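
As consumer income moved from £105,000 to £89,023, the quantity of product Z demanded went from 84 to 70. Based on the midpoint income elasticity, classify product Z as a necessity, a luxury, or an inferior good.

luxury

%ΔQ = (70 − 84)/[(84+70)/2] = -14/77 ≈ -0.1818.
%ΔI = (89,023 − 105,000)/[(105,000+89,023)/2] = -15977/97011.5 ≈ -0.1647.
E_I = %ΔQ/%ΔI ≈ 1.104.
E_I > 1: normal good (luxury).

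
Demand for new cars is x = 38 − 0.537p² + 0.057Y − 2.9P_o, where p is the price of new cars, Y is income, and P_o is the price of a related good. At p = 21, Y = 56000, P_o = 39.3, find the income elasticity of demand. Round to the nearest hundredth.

1.11

x = 38 − 0.537(21)² + 0.057(56000) − 2.9(39.3) = 38 − 236.817 + 3192 − 113.97 = 2879.213.
∂x/∂Y = +0.057, so E_I = 0.057·(56000/2879.213) ≈ 1.11.
E_I > 1: normal good (luxury).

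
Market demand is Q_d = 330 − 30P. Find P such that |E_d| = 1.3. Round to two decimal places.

Set −bP/(a − bP) = −1.3 ⇒ bP = 1.3(a − bP) ⇒ bP(1+1.3) = 1.3·a.
P = 1.3·330/(30·2.3) ≈ 6.22.

6.22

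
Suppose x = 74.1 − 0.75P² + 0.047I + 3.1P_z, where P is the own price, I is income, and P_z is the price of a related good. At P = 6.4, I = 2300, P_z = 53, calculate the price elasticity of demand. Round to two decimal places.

-0.19

Evaluating quantity at (P, I, P_z) gives x = 74.1 − 0.75(6.4)² + 0.047(2300) + 3.1(53) = 74.1 − 30.72 + 108.1 + 164.3 = 315.78.
∂x/∂P = −2·0.75·P = -9.6, so E_p = -9.6·(6.4/315.78) ≈ -0.19.
|E_p| < 1: demand is inelastic.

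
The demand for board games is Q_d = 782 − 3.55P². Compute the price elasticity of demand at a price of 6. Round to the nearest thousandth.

-0.391

At P = 6, Q_d = 654.2.
dQ_d/dP = −2·3.55·P = −42.6.
Point elasticity E = (dQ_d/dP)·(P/Q_d) = -42.6 × 6/654.2 ≈ -0.391.
|E| < 1, so demand is inelastic at this price.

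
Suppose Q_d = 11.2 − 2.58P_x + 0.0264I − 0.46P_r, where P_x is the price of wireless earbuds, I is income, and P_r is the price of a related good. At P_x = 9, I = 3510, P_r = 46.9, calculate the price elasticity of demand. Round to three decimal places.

At the given point, Q_d = 11.2 − 2.58(9) + 0.0264(3510) − 0.46(46.9) = 11.2 − 23.22 + 92.664 − 21.574 = 59.07.
∂Q_d/∂P_x = −2.58, so E_p = (−2.58)·(9/59.07) ≈ -0.393.
|E_p| < 1: demand is inelastic.

-0.393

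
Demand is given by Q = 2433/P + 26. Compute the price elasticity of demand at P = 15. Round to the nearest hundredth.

-0.86

At P = 15, Q = 188.2.
dQ/dP = −2433/P² = −10.8133.
Point elasticity E = (dQ/dP)·(P/Q) = -10.8133 × 15/188.2 ≈ -0.86.
|E| < 1, so demand is inelastic at this price.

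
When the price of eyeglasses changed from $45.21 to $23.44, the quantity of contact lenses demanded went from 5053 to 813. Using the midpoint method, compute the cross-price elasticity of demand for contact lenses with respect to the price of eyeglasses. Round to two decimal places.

%ΔQ_x = (813 − 5053)/[(5053+813)/2] = -4240/2933 ≈ -1.4456.
%ΔP_y = (23.44 − 45.21)/[(45.21+23.44)/2] ≈ -0.6342.
E_xy = -1.4456/-0.6342 ≈ 2.28.
E_xy > 0, so contact lenses and eyeglasses are substitutes.

2.28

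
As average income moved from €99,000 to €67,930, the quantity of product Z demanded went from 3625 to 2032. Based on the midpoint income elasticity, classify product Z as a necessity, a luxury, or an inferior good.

%ΔQ = (2032 − 3625)/[(3625+2032)/2] = -1593/2828.5 ≈ -0.5632.
%ΔY = (67,930 − 99,000)/[(99,000+67,930)/2] = -31070/83465 ≈ -0.3723.
E_I = %ΔQ/%ΔY ≈ 1.513.
E_I > 1: normal good (luxury).

luxury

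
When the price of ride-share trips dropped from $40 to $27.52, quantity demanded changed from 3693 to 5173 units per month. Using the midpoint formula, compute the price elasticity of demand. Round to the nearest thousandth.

%Δq = (5173 − 3693)/[(3693 + 5173)/2] = 1480/4433 ≈ 0.3339.
%ΔP = (27.52 − 40)/[(40 + 27.52)/2] = -12.48/33.76 ≈ -0.3697.
Arc elasticity E = %Δq/%ΔP ≈ 0.3339/-0.3697 ≈ -0.903.
|E| < 1: demand is inelastic over this range.

-0.903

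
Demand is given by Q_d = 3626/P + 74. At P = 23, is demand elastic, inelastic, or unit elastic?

inelastic

At P = 23, Q_d = 231.6522.
dQ_d/dP = −3626/P² = −6.8544.
Point elasticity E = (dQ_d/dP)·(P/Q_d) = -6.8544 × 23/231.6522 ≈ -0.681.
|E| ≈ 0.681 < 1, so demand is inelastic.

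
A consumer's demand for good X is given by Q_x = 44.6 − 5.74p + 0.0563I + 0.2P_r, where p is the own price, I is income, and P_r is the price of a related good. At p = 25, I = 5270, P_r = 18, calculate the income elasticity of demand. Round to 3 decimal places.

1.473

Substituting, Q_x = 44.6 − 5.74(25) + 0.0563(5270) + 0.2(18) = 44.6 − 143.5 + 296.701 + 3.6 = 201.401.
∂Q_x/∂I = +0.0563, so E_I = 0.0563·(5270/201.401) ≈ 1.473.
E_I > 1: normal good (luxury).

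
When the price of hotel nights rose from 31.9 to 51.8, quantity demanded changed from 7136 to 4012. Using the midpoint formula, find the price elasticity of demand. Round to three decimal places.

%Δq = (4012 − 7136)/[(7136 + 4012)/2] = -3124/5574 ≈ -0.5605.
%ΔP = (51.8 − 31.9)/[(31.9 + 51.8)/2] = 19.9/41.85 ≈ 0.4755.
Arc elasticity E = %Δq/%ΔP ≈ -0.5605/0.4755 ≈ -1.179.
|E| > 1: demand is elastic over this range.

-1.179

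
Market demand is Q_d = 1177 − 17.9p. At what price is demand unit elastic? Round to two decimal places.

For linear demand Q_d = a − bp, E = −bp/(a − bp). |E| = 1 ⇒ bp = a − bp ⇒ p = a/(2b).
p = 1177/(2·17.9) ≈ 32.88.

32.88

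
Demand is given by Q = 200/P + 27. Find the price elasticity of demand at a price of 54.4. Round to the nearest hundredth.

At P = 54.4, Q = 30.6765.
dQ/dP = −200/P² = −0.0676.
Point elasticity E = (dQ/dP)·(P/Q) = -0.0676 × 54.4/30.6765 ≈ -0.12.
|E| < 1, so demand is inelastic at this price.

-0.12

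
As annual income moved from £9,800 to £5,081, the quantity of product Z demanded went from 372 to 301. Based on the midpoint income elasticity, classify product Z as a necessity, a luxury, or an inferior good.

necessity

%ΔQ = (301 − 372)/[(372+301)/2] = -71/336.5 ≈ -0.2110.
%ΔI = (5,081 − 9,800)/[(9,800+5,081)/2] = -4719/7440.5 ≈ -0.6342.
E_I = %ΔQ/%ΔI ≈ 0.333.
E_I ∈ (0,1): normal good (necessity).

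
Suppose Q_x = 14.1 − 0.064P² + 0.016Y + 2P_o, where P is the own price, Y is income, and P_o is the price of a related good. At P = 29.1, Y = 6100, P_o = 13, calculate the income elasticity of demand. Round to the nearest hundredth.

1.17

Evaluating quantity at (P, Y, P_o) gives Q_x = 14.1 − 0.064(29.1)² + 0.016(6100) + 2(13) = 14.1 − 54.1958 + 97.6 + 26 = 83.5042.
∂Q_x/∂Y = +0.016, so E_I = 0.016·(6100/83.5042) ≈ 1.17.
E_I > 1: normal good (luxury).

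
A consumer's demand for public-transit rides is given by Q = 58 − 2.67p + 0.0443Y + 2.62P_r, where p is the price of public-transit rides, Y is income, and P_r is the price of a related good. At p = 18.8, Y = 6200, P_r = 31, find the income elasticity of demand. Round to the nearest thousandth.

0.755

Substituting, Q = 58 − 2.67(18.8) + 0.0443(6200) + 2.62(31) = 58 − 50.196 + 274.66 + 81.22 = 363.684.
∂Q/∂Y = +0.0443, so E_I = 0.0443·(6200/363.684) ≈ 0.755.
E_I ∈ (0,1): normal good (necessity).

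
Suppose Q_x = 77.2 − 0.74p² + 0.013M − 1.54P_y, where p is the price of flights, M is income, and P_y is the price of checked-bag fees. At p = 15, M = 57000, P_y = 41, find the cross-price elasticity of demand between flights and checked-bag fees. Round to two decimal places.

-0.11

First evaluate Q_x: 77.2 − 0.74(15)² + 0.013(57000) − 1.54(41) = 77.2 − 166.5 + 741 − 63.14 = 588.56.
∂Q_x/∂P_y = −1.54, so E_xy = -1.54·(41/588.56) ≈ -0.11.
E_xy < 0: the goods are complements.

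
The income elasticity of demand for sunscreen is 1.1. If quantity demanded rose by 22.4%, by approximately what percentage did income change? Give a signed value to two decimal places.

20.36

%ΔQ ≈ E × %ΔI ⇒ %ΔI = %ΔQ / E = (22.4%)/(1.1) ≈ 20.36%.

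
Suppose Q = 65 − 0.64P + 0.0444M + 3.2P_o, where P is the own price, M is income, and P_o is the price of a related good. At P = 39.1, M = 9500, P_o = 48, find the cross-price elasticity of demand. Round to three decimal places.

Q = 65 − 0.64(39.1) + 0.0444(9500) + 3.2(48) = 65 − 25.024 + 421.8 + 153.6 = 615.376.
∂Q/∂P_o = +3.2, so E_xy = 3.2·(48/615.376) ≈ 0.250.
E_xy > 0: the goods are substitutes.

0.250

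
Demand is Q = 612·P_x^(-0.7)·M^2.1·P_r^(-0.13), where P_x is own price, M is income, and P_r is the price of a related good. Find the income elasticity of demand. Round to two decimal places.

For a Cobb–Douglas (constant-elasticity) form Q = A·M^α·…, the elasticity with respect to M equals the exponent α at every point.
Here the exponent on M is 2.1, so the income elasticity of demand is 2.10.

2.10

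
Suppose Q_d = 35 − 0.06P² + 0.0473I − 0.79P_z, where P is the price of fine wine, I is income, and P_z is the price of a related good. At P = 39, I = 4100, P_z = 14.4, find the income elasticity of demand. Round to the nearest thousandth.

1.536

Substituting, Q_d = 35 − 0.06(39)² + 0.0473(4100) − 0.79(14.4) = 35 − 91.26 + 193.93 − 11.376 = 126.294.
∂Q_d/∂I = +0.0473, so E_I = 0.0473·(4100/126.294) ≈ 1.536.
E_I > 1: normal good (luxury).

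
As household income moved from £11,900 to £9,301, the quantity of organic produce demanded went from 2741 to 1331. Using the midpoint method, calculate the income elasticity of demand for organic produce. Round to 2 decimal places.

%ΔQ = (1331 − 2741)/[(2741+1331)/2] = -1410/2036 ≈ -0.6925.
%ΔI = (9,301 − 11,900)/[(11,900+9,301)/2] = -2599/10600.5 ≈ -0.2452.
E_I = %ΔQ/%ΔI ≈ 2.82.
E_I > 1: normal good (luxury).

2.82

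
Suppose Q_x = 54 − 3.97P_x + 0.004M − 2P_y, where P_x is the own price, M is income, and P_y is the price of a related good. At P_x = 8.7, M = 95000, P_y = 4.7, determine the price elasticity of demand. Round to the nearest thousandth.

At the given point, Q_x = 54 − 3.97(8.7) + 0.004(95000) − 2(4.7) = 54 − 34.539 + 380 − 9.4 = 390.061.
∂Q_x/∂P_x = −3.97, so E_p = (−3.97)·(8.7/390.061) ≈ -0.089.
|E_p| < 1: demand is inelastic.

-0.089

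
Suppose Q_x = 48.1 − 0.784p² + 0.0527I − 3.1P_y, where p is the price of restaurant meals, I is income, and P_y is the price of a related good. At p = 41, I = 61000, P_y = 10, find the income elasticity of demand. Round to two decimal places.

Substituting, Q_x = 48.1 − 0.784(41)² + 0.0527(61000) − 3.1(10) = 48.1 − 1317.904 + 3214.7 − 31 = 1913.896.
∂Q_x/∂I = +0.0527, so E_I = 0.0527·(61000/1913.896) ≈ 1.68.
E_I > 1: normal good (luxury).

1.68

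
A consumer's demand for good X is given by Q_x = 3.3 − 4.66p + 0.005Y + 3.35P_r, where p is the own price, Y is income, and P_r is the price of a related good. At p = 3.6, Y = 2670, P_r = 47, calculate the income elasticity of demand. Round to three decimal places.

0.085

Evaluating quantity at (p, Y, P_r) gives Q_x = 3.3 − 4.66(3.6) + 0.005(2670) + 3.35(47) = 3.3 − 16.776 + 13.35 + 157.45 = 157.324.
∂Q_x/∂Y = +0.005, so E_I = 0.005·(2670/157.324) ≈ 0.085.
E_I ∈ (0,1): normal good (necessity).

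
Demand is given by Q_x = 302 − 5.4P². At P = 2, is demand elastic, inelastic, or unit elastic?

inelastic

At P = 2, Q_x = 280.4.
dQ_x/dP = −2·5.4·P = −21.6.
Point elasticity E = (dQ_x/dP)·(P/Q_x) = -21.6 × 2/280.4 ≈ -0.154.
|E| ≈ 0.154 < 1, so demand is inelastic.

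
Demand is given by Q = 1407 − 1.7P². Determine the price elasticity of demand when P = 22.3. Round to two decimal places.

-3.01

At P = 22.3, Q = 561.607.
dQ/dP = −2·1.7·P = −75.82.
Point elasticity E = (dQ/dP)·(P/Q) = -75.82 × 22.3/561.607 ≈ -3.01.
|E| > 1, so demand is elastic at this price.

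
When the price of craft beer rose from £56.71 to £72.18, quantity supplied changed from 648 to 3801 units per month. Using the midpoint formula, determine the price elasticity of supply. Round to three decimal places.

5.905

%ΔQ = (3801 − 648)/[(648 + 3801)/2] = 3153/2224.5 ≈ 1.4174.
%Δp = (72.18 − 56.71)/[(56.71 + 72.18)/2] = 15.47/64.445 ≈ 0.2400.
Arc elasticity E = %ΔQ/%Δp ≈ 1.4174/0.2400 ≈ 5.905.
|E| > 1: supply is elastic over this range.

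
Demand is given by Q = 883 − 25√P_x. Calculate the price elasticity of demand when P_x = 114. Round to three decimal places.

-0.217

At P_x = 114, Q = 616.073.
dQ/dP_x = −25/(2√P_x) = −25/(2·10.6771).
Point elasticity E = (dQ/dP_x)·(P_x/Q) = -1.1707 × 114/616.073 ≈ -0.217.
|E| < 1, so demand is inelastic at this price.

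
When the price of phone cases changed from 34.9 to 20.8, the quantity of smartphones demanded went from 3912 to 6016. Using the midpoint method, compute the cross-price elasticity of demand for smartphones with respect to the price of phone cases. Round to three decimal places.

%ΔQ_x = (6016 − 3912)/[(3912+6016)/2] = 2104/4964 ≈ 0.4239.
%ΔP_y = (20.8 − 34.9)/[(34.9+20.8)/2] ≈ -0.5063.
E_xy = 0.4239/-0.5063 ≈ -0.837.
E_xy < 0, so smartphones and phone cases are complements.

-0.837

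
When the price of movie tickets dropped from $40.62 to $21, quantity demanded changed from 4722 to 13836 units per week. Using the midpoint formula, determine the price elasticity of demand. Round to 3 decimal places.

%Δq = (13836 − 4722)/[(4722 + 13836)/2] = 9114/9279 ≈ 0.9822.
%Δp = (21 − 40.62)/[(40.62 + 21)/2] = -19.62/30.81 ≈ -0.6368.
Arc elasticity E = %Δq/%Δp ≈ 0.9822/-0.6368 ≈ -1.542.
|E| > 1: demand is elastic over this range.

-1.542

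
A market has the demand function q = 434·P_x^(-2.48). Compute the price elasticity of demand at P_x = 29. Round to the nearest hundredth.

For a Cobb–Douglas (constant-elasticity) form q = A·P_x^α·…, the elasticity with respect to P_x equals the exponent α at every point.
Here the exponent on P_x is -2.48, so the price elasticity of demand is -2.48.

-2.48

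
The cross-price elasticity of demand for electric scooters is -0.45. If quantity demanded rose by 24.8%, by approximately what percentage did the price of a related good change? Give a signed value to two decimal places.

-55.11

%ΔQ ≈ E × %ΔP_y ⇒ %ΔP_y = %ΔQ / E = (24.8%)/(-0.45) ≈ -55.11%.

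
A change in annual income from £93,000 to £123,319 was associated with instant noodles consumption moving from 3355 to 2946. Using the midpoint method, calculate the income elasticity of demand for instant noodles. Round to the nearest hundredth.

-0.46

%ΔQ = (2946 − 3355)/[(3355+2946)/2] = -409/3150.5 ≈ -0.1298.
%ΔI = (123,319 − 93,000)/[(93,000+123,319)/2] = 30319/108159.5 ≈ 0.2803.
E_I = %ΔQ/%ΔI ≈ -0.46.
E_I < 0: inferior good.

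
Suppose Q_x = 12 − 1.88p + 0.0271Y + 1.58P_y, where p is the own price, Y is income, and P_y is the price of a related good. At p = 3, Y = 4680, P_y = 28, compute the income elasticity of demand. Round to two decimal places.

0.71

Evaluating quantity at (p, Y, P_y) gives Q_x = 12 − 1.88(3) + 0.0271(4680) + 1.58(28) = 12 − 5.64 + 126.828 + 44.24 = 177.428.
∂Q_x/∂Y = +0.0271, so E_I = 0.0271·(4680/177.428) ≈ 0.71.
E_I ∈ (0,1): normal good (necessity).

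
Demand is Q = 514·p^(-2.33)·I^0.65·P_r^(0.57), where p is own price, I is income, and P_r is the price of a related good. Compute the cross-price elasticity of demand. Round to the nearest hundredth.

For a Cobb–Douglas (constant-elasticity) form Q = A·P_r^α·…, the elasticity with respect to P_r equals the exponent α at every point.
Here the exponent on P_r is 0.57, so the cross-price elasticity of demand is 0.57.

0.57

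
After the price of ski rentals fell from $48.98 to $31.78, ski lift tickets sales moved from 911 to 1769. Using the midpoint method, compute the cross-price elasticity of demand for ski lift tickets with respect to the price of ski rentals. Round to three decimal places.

-1.503

%ΔQ_x = (1769 − 911)/[(911+1769)/2] = 858/1340 ≈ 0.6403.
%ΔP_y = (31.78 − 48.98)/[(48.98+31.78)/2] ≈ -0.4260.
E_xy = 0.6403/-0.4260 ≈ -1.503.
E_xy < 0, so ski lift tickets and ski rentals are complements.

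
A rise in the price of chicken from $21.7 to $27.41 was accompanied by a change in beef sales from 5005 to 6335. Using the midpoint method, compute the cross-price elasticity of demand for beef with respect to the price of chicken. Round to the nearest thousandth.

%ΔQ_x = (6335 − 5005)/[(5005+6335)/2] = 1330/5670 ≈ 0.2346.
%ΔP_y = (27.41 − 21.7)/[(21.7+27.41)/2] ≈ 0.2325.
E_xy = 0.2346/0.2325 ≈ 1.009.
E_xy > 0, so beef and chicken are substitutes.

1.009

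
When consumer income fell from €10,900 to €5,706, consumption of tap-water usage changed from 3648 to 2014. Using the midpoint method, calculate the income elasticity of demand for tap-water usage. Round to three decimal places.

%ΔQ = (2014 − 3648)/[(3648+2014)/2] = -1634/2831 ≈ -0.5772.
%ΔM = (5,706 − 10,900)/[(10,900+5,706)/2] = -5194/8303 ≈ -0.6256.
E_I = %ΔQ/%ΔM ≈ 0.923.
E_I ∈ (0,1): normal good (necessity).

0.923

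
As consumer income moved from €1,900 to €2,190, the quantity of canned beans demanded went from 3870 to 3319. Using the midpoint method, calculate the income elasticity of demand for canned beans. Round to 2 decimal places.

-1.08

%ΔQ = (3319 − 3870)/[(3870+3319)/2] = -551/3594.5 ≈ -0.1533.
%ΔM = (2,190 − 1,900)/[(1,900+2,190)/2] = 290/2045 ≈ 0.1418.
E_I = %ΔQ/%ΔM ≈ -1.08.
E_I < 0: inferior good.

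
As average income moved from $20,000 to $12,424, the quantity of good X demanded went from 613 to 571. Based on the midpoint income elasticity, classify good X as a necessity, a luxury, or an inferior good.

%ΔQ = (571 − 613)/[(613+571)/2] = -42/592 ≈ -0.0709.
%ΔY = (12,424 − 20,000)/[(20,000+12,424)/2] = -7576/16212 ≈ -0.4673.
E_I = %ΔQ/%ΔY ≈ 0.152.
E_I ∈ (0,1): normal good (necessity).

necessity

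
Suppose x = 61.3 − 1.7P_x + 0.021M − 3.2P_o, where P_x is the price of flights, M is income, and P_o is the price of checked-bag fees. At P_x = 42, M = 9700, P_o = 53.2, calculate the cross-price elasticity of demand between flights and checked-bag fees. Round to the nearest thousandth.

At the given point, x = 61.3 − 1.7(42) + 0.021(9700) − 3.2(53.2) = 61.3 − 71.4 + 203.7 − 170.24 = 23.36.
∂x/∂P_o = −3.2, so E_xy = -3.2·(53.2/23.36) ≈ -7.288.
E_xy < 0: the goods are complements.

-7.288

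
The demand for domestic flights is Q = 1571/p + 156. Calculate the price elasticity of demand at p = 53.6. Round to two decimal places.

At p = 53.6, Q = 185.3097.
dQ/dp = −1571/p² = −0.5468.
Point elasticity E = (dQ/dp)·(p/Q) = -0.5468 × 53.6/185.3097 ≈ -0.16.
|E| < 1, so demand is inelastic at this price.

-0.16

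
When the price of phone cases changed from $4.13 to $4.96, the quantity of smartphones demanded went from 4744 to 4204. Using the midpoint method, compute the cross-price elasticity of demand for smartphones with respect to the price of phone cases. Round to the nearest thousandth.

%ΔQ_x = (4204 − 4744)/[(4744+4204)/2] = -540/4474 ≈ -0.1207.
%ΔP_y = (4.96 − 4.13)/[(4.13+4.96)/2] ≈ 0.1826.
E_xy = -0.1207/0.1826 ≈ -0.661.
E_xy < 0, so smartphones and phone cases are complements.

-0.661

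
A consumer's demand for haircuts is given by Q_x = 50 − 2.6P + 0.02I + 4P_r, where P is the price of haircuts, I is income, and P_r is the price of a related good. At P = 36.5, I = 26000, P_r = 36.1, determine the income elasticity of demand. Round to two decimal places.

0.84

First evaluate Q_x: 50 − 2.6(36.5) + 0.02(26000) + 4(36.1) = 50 − 94.9 + 520 + 144.4 = 619.5.
∂Q_x/∂I = +0.02, so E_I = 0.02·(26000/619.5) ≈ 0.84.
E_I ∈ (0,1): normal good (necessity).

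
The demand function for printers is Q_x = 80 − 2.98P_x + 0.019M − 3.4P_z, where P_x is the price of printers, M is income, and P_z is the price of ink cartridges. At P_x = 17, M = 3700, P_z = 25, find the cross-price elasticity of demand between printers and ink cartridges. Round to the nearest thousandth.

-5.806

Substituting, Q_x = 80 − 2.98(17) + 0.019(3700) − 3.4(25) = 80 − 50.66 + 70.3 − 85 = 14.64.
∂Q_x/∂P_z = −3.4, so E_xy = -3.4·(25/14.64) ≈ -5.806.
E_xy < 0: the goods are complements.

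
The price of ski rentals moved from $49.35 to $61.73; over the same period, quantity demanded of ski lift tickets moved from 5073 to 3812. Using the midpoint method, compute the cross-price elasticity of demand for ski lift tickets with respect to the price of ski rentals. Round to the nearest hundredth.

%ΔQ_x = (3812 − 5073)/[(5073+3812)/2] = -1261/4442.5 ≈ -0.2838.
%ΔP_y = (61.73 − 49.35)/[(49.35+61.73)/2] ≈ 0.2229.
E_xy = -0.2838/0.2229 ≈ -1.27.
E_xy < 0, so ski lift tickets and ski rentals are complements.

-1.27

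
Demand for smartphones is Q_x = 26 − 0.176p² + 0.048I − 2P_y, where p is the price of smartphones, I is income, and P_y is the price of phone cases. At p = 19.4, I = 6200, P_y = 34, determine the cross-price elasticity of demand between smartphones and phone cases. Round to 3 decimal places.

-0.359

At the given point, Q_x = 26 − 0.176(19.4)² + 0.048(6200) − 2(34) = 26 − 66.2394 + 297.6 − 68 = 189.3606.
∂Q_x/∂P_y = −2, so E_xy = -2·(34/189.3606) ≈ -0.359.
E_xy < 0: the goods are complements.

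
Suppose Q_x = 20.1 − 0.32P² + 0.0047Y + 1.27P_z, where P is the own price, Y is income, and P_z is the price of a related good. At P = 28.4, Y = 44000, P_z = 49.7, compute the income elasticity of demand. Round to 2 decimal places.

Q_x = 20.1 − 0.32(28.4)² + 0.0047(44000) + 1.27(49.7) = 20.1 − 258.0992 + 206.8 + 63.119 = 31.9198.
∂Q_x/∂Y = +0.0047, so E_I = 0.0047·(44000/31.9198) ≈ 6.48.
E_I > 1: normal good (luxury).

6.48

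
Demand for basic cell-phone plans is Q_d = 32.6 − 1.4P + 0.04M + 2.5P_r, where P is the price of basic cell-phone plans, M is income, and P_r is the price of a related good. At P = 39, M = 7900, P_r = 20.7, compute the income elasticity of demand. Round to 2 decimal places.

0.91

Q_d = 32.6 − 1.4(39) + 0.04(7900) + 2.5(20.7) = 32.6 − 54.6 + 316 + 51.75 = 345.75.
∂Q_d/∂M = +0.04, so E_I = 0.04·(7900/345.75) ≈ 0.91.
E_I ∈ (0,1): normal good (necessity).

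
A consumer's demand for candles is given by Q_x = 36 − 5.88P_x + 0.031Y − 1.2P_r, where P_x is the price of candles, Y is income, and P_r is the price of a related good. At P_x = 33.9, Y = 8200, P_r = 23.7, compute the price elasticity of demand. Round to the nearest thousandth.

-3.193

Evaluating quantity at (P_x, Y, P_r) gives Q_x = 36 − 5.88(33.9) + 0.031(8200) − 1.2(23.7) = 36 − 199.332 + 254.2 − 28.44 = 62.428.
∂Q_x/∂P_x = −5.88, so E_p = (−5.88)·(33.9/62.428) ≈ -3.193.
|E_p| > 1: demand is elastic.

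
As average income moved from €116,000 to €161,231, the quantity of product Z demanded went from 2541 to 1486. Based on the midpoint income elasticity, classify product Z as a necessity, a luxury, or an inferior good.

%ΔQ = (1486 − 2541)/[(2541+1486)/2] = -1055/2013.5 ≈ -0.5240.
%ΔM = (161,231 − 116,000)/[(116,000+161,231)/2] = 45231/138615.5 ≈ 0.3263.
E_I = %ΔQ/%ΔM ≈ -1.606.
E_I < 0: inferior good.

inferior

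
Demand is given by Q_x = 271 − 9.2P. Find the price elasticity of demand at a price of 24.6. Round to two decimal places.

-5.07

At P = 24.6, Q_x = 44.68.
dQ_x/dP = −9.2.
Point elasticity E = (dQ_x/dP)·(P/Q_x) = -9.2 × 24.6/44.68 ≈ -5.07.
|E| > 1, so demand is elastic at this price.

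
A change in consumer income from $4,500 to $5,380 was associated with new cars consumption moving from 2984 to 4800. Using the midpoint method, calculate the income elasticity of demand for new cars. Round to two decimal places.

%ΔQ = (4800 − 2984)/[(2984+4800)/2] = 1816/3892 ≈ 0.4666.
%ΔI = (5,380 − 4,500)/[(4,500+5,380)/2] = 880/4940 ≈ 0.1781.
E_I = %ΔQ/%ΔI ≈ 2.62.
E_I > 1: normal good (luxury).

2.62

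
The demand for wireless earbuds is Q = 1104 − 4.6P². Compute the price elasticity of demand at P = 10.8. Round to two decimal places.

-1.89

At P = 10.8, Q = 567.456.
dQ/dP = −2·4.6·P = −99.36.
Point elasticity E = (dQ/dP)·(P/Q) = -99.36 × 10.8/567.456 ≈ -1.89.
|E| > 1, so demand is elastic at this price.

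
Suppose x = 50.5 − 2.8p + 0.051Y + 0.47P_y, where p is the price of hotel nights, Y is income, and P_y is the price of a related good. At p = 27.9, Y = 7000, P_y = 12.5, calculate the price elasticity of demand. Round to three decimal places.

Evaluating quantity at (p, Y, P_y) gives x = 50.5 − 2.8(27.9) + 0.051(7000) + 0.47(12.5) = 50.5 − 78.12 + 357 + 5.875 = 335.255.
∂x/∂p = −2.8, so E_p = (−2.8)·(27.9/335.255) ≈ -0.233.
|E_p| < 1: demand is inelastic.

-0.233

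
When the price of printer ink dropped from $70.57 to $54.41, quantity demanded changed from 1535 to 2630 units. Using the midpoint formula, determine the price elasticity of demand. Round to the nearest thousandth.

-2.033

%Δq = (2630 − 1535)/[(1535 + 2630)/2] = 1095/2082.5 ≈ 0.5258.
%ΔP = (54.41 − 70.57)/[(70.57 + 54.41)/2] = -16.16/62.49 ≈ -0.2586.
Arc elasticity E = %Δq/%ΔP ≈ 0.5258/-0.2586 ≈ -2.033.
|E| > 1: demand is elastic over this range.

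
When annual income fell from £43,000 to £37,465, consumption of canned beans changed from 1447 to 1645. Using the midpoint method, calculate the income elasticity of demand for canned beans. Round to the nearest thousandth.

-0.931

%ΔQ = (1645 − 1447)/[(1447+1645)/2] = 198/1546 ≈ 0.1281.
%ΔM = (37,465 − 43,000)/[(43,000+37,465)/2] = -5535/40232.5 ≈ -0.1376.
E_I = %ΔQ/%ΔM ≈ -0.931.
E_I < 0: inferior good.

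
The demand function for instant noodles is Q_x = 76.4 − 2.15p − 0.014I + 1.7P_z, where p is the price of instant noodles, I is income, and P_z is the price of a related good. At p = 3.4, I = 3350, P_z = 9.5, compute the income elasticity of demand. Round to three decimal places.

-1.223

Evaluating quantity at (p, I, P_z) gives Q_x = 76.4 − 2.15(3.4) − 0.014(3350) + 1.7(9.5) = 76.4 − 7.31 − 46.9 + 16.15 = 38.34.
∂Q_x/∂I = −0.014, so E_I = -0.014·(3350/38.34) ≈ -1.223.
E_I < 0: inferior good.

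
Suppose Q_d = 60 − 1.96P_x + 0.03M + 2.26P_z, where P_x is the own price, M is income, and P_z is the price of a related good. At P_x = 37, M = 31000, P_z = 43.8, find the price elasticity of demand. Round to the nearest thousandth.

-0.071

Evaluating quantity at (P_x, M, P_z) gives Q_d = 60 − 1.96(37) + 0.03(31000) + 2.26(43.8) = 60 − 72.52 + 930 + 98.988 = 1016.468.
∂Q_d/∂P_x = −1.96, so E_p = (−1.96)·(37/1016.468) ≈ -0.071.
|E_p| < 1: demand is inelastic.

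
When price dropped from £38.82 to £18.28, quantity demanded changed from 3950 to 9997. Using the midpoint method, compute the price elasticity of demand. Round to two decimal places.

-1.21

%Δq = (9997 − 3950)/[(3950 + 9997)/2] = 6047/6973.5 ≈ 0.8671.
%Δp = (18.28 − 38.82)/[(38.82 + 18.28)/2] = -20.54/28.55 ≈ -0.7194.
Arc elasticity E = %Δq/%Δp ≈ 0.8671/-0.7194 ≈ -1.21.
|E| > 1: demand is elastic over this range.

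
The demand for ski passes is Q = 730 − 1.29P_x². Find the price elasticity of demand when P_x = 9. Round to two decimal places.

-0.33

At P_x = 9, Q = 625.51.
dQ/dP_x = −2·1.29·P_x = −23.22.
Point elasticity E = (dQ/dP_x)·(P_x/Q) = -23.22 × 9/625.51 ≈ -0.33.
|E| < 1, so demand is inelastic at this price.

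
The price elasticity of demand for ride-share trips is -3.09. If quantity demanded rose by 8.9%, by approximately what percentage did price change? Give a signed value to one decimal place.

%ΔQ ≈ E × %ΔP ⇒ %ΔP = %ΔQ / E = (8.9%)/(-3.09) ≈ -2.9%.

-2.9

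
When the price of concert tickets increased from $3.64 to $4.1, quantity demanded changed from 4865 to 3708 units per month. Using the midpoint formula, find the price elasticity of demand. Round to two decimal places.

%ΔQ = (3708 − 4865)/[(4865 + 3708)/2] = -1157/4286.5 ≈ -0.2699.
%ΔP = (4.1 − 3.64)/[(3.64 + 4.1)/2] = 0.46/3.87 ≈ 0.1189.
Arc elasticity E = %ΔQ/%ΔP ≈ -0.2699/0.1189 ≈ -2.27.
|E| > 1: demand is elastic over this range.

-2.27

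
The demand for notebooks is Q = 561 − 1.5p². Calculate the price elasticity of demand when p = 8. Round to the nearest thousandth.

-0.413

At p = 8, Q = 465.
dQ/dp = −2·1.5·p = −24.
Point elasticity E = (dQ/dp)·(p/Q) = -24 × 8/465 ≈ -0.413.
|E| < 1, so demand is inelastic at this price.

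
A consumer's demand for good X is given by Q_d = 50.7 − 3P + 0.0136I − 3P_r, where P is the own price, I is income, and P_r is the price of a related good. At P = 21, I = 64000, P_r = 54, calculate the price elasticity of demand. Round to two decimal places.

Q_d = 50.7 − 3(21) + 0.0136(64000) − 3(54) = 50.7 − 63 + 870.4 − 162 = 696.1.
∂Q_d/∂P = −3, so E_p = (−3)·(21/696.1) ≈ -0.09.
|E_p| < 1: demand is inelastic.

-0.09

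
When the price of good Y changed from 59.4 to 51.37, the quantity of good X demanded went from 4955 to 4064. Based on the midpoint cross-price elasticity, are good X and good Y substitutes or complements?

%ΔQ_x = (4064 − 4955)/[(4955+4064)/2] = -891/4509.5 ≈ -0.1976.
%ΔP_y = (51.37 − 59.4)/[(59.4+51.37)/2] ≈ -0.1450.
E_xy = -0.1976/-0.1450 ≈ 1.363.
E_xy > 0, so the goods are substitutes.

substitutes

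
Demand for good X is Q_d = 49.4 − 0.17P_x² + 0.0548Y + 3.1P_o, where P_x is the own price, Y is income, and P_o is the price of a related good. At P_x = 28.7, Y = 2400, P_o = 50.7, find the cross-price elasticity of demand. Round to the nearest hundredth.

Evaluating quantity at (P_x, Y, P_o) gives Q_d = 49.4 − 0.17(28.7)² + 0.0548(2400) + 3.1(50.7) = 49.4 − 140.0273 + 131.52 + 157.17 = 198.0627.
∂Q_d/∂P_o = +3.1, so E_xy = 3.1·(50.7/198.0627) ≈ 0.79.
E_xy > 0: the goods are substitutes.

0.79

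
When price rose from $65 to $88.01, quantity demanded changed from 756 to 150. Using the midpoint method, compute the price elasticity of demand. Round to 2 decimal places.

%ΔQ = (150 − 756)/[(756 + 150)/2] = -606/453 ≈ -1.3377.
%ΔP = (88.01 − 65)/[(65 + 88.01)/2] = 23.01/76.505 ≈ 0.3008.
Arc elasticity E = %ΔQ/%ΔP ≈ -1.3377/0.3008 ≈ -4.45.
|E| > 1: demand is elastic over this range.

-4.45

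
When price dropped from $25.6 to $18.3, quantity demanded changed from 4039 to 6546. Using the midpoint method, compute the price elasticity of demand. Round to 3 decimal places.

-1.424

%Δq = (6546 − 4039)/[(4039 + 6546)/2] = 2507/5292.5 ≈ 0.4737.
%Δp = (18.3 − 25.6)/[(25.6 + 18.3)/2] = -7.3/21.95 ≈ -0.3326.
Arc elasticity E = %Δq/%Δp ≈ 0.4737/-0.3326 ≈ -1.424.
|E| > 1: demand is elastic over this range.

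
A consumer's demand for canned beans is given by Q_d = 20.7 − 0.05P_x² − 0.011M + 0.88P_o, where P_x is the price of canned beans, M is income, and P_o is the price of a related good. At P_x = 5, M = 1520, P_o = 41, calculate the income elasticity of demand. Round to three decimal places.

At the given point, Q_d = 20.7 − 0.05(5)² − 0.011(1520) + 0.88(41) = 20.7 − 1.25 − 16.72 + 36.08 = 38.81.
∂Q_d/∂M = −0.011, so E_I = -0.011·(1520/38.81) ≈ -0.431.
E_I < 0: inferior good.

-0.431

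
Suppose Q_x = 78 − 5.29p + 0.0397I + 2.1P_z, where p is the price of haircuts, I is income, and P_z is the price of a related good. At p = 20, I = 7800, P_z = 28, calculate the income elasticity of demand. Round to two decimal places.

Evaluating quantity at (p, I, P_z) gives Q_x = 78 − 5.29(20) + 0.0397(7800) + 2.1(28) = 78 − 105.8 + 309.66 + 58.8 = 340.66.
∂Q_x/∂I = +0.0397, so E_I = 0.0397·(7800/340.66) ≈ 0.91.
E_I ∈ (0,1): normal good (necessity).

0.91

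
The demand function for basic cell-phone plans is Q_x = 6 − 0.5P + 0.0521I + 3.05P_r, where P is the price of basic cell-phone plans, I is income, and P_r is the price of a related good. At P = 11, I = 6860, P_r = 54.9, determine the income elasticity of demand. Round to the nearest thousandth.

Evaluating quantity at (P, I, P_r) gives Q_x = 6 − 0.5(11) + 0.0521(6860) + 3.05(54.9) = 6 − 5.5 + 357.406 + 167.445 = 525.351.
∂Q_x/∂I = +0.0521, so E_I = 0.0521·(6860/525.351) ≈ 0.680.
E_I ∈ (0,1): normal good (necessity).

0.680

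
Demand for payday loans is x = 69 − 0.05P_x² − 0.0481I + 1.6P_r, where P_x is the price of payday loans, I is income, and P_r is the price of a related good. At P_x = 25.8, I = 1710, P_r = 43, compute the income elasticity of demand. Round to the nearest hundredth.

-3.69

Substituting, x = 69 − 0.05(25.8)² − 0.0481(1710) + 1.6(43) = 69 − 33.282 − 82.251 + 68.8 = 22.267.
∂x/∂I = −0.0481, so E_I = -0.0481·(1710/22.267) ≈ -3.69.
E_I < 0: inferior good.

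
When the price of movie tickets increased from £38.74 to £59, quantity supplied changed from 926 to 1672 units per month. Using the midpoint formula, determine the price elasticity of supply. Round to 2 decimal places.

1.39

%ΔQ = (1672 − 926)/[(926 + 1672)/2] = 746/1299 ≈ 0.5743.
%ΔP = (59 − 38.74)/[(38.74 + 59)/2] = 20.26/48.87 ≈ 0.4146.
Arc elasticity E = %ΔQ/%ΔP ≈ 0.5743/0.4146 ≈ 1.39.
|E| > 1: supply is elastic over this range.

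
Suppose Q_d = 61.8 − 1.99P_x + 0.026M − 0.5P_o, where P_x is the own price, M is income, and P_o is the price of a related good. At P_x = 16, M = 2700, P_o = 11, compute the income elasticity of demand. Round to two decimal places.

At the given point, Q_d = 61.8 − 1.99(16) + 0.026(2700) − 0.5(11) = 61.8 − 31.84 + 70.2 − 5.5 = 94.66.
∂Q_d/∂M = +0.026, so E_I = 0.026·(2700/94.66) ≈ 0.74.
E_I ∈ (0,1): normal good (necessity).

0.74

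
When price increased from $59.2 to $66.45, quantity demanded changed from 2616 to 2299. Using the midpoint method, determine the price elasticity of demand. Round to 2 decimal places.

-1.12

%ΔQ = (2299 − 2616)/[(2616 + 2299)/2] = -317/2457.5 ≈ -0.1290.
%ΔP = (66.45 − 59.2)/[(59.2 + 66.45)/2] = 7.25/62.825 ≈ 0.1154.
Arc elasticity E = %ΔQ/%ΔP ≈ -0.1290/0.1154 ≈ -1.12.
|E| > 1: demand is elastic over this range.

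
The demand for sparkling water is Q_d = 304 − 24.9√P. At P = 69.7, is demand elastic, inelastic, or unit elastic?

At P = 69.7, Q_d = 96.1186.
dQ_d/dP = −24.9/(2√P) = −24.9/(2·8.3487).
Point elasticity E = (dQ_d/dP)·(P/Q_d) = -1.4913 × 69.7/96.1186 ≈ -1.081.
|E| ≈ 1.081 > 1, so demand is elastic.

elastic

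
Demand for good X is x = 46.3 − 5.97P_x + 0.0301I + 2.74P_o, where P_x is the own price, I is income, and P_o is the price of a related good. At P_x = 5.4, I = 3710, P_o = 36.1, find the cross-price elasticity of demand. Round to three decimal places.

0.440

Evaluating quantity at (P_x, I, P_o) gives x = 46.3 − 5.97(5.4) + 0.0301(3710) + 2.74(36.1) = 46.3 − 32.238 + 111.671 + 98.914 = 224.647.
∂x/∂P_o = +2.74, so E_xy = 2.74·(36.1/224.647) ≈ 0.440.
E_xy > 0: the goods are substitutes.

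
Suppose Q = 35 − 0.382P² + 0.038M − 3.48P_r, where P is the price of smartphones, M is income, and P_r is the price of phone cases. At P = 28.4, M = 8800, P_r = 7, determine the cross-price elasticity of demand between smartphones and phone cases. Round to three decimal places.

-0.660

First evaluate Q: 35 − 0.382(28.4)² + 0.038(8800) − 3.48(7) = 35 − 308.1059 + 334.4 − 24.36 = 36.9341.
∂Q/∂P_r = −3.48, so E_xy = -3.48·(7/36.9341) ≈ -0.660.
E_xy < 0: the goods are complements.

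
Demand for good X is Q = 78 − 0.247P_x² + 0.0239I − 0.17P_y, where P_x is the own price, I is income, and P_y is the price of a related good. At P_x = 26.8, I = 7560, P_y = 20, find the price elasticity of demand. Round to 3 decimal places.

-4.556

Q = 78 − 0.247(26.8)² + 0.0239(7560) − 0.17(20) = 78 − 177.4053 + 180.684 − 3.4 = 77.8787.
∂Q/∂P_x = −2·0.247·P_x = -13.2392, so E_p = -13.2392·(26.8/77.8787) ≈ -4.556.
|E_p| > 1: demand is elastic.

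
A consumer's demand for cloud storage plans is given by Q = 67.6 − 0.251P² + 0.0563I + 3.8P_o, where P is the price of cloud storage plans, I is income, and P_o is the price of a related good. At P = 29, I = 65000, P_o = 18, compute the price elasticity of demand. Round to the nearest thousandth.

-0.118

Substituting, Q = 67.6 − 0.251(29)² + 0.0563(65000) + 3.8(18) = 67.6 − 211.091 + 3659.5 + 68.4 = 3584.409.
∂Q/∂P = −2·0.251·P = -14.558, so E_p = -14.558·(29/3584.409) ≈ -0.118.
|E_p| < 1: demand is inelastic.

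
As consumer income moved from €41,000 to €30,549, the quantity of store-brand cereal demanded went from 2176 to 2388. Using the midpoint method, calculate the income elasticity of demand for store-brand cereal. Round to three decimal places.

-0.318

%ΔQ = (2388 − 2176)/[(2176+2388)/2] = 212/2282 ≈ 0.0929.
%ΔM = (30,549 − 41,000)/[(41,000+30,549)/2] = -10451/35774.5 ≈ -0.2921.
E_I = %ΔQ/%ΔM ≈ -0.318.
E_I < 0: inferior good.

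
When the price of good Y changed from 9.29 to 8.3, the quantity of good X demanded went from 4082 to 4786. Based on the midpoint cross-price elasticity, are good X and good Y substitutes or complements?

%ΔQ_x = (4786 − 4082)/[(4082+4786)/2] = 704/4434 ≈ 0.1588.
%ΔP_y = (8.3 − 9.29)/[(9.29+8.3)/2] ≈ -0.1126.
E_xy = 0.1588/-0.1126 ≈ -1.411.
E_xy < 0, so the goods are complements.

complements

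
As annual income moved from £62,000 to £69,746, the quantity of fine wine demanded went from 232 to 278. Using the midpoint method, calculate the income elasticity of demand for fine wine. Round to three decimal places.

1.534

%ΔQ = (278 − 232)/[(232+278)/2] = 46/255 ≈ 0.1804.
%ΔM = (69,746 − 62,000)/[(62,000+69,746)/2] = 7746/65873 ≈ 0.1176.
E_I = %ΔQ/%ΔM ≈ 1.534.
E_I > 1: normal good (luxury).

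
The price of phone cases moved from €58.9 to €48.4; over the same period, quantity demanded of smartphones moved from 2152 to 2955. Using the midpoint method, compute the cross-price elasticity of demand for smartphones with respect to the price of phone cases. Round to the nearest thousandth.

-1.607

%ΔQ_x = (2955 − 2152)/[(2152+2955)/2] = 803/2553.5 ≈ 0.3145.
%ΔP_y = (48.4 − 58.9)/[(58.9+48.4)/2] ≈ -0.1957.
E_xy = 0.3145/-0.1957 ≈ -1.607.
E_xy < 0, so smartphones and phone cases are complements.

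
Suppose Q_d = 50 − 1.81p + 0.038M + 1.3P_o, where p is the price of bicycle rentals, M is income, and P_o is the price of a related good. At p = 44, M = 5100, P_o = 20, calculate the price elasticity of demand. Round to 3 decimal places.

At the given point, Q_d = 50 − 1.81(44) + 0.038(5100) + 1.3(20) = 50 − 79.64 + 193.8 + 26 = 190.16.
∂Q_d/∂p = −1.81, so E_p = (−1.81)·(44/190.16) ≈ -0.419.
|E_p| < 1: demand is inelastic.

-0.419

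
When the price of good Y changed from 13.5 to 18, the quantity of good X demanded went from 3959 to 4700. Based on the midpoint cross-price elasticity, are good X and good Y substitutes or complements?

%ΔQ_x = (4700 − 3959)/[(3959+4700)/2] = 741/4329.5 ≈ 0.1712.
%ΔP_y = (18 − 13.5)/[(13.5+18)/2] ≈ 0.2857.
E_xy = 0.1712/0.2857 ≈ 0.599.
E_xy > 0, so the goods are substitutes.

substitutes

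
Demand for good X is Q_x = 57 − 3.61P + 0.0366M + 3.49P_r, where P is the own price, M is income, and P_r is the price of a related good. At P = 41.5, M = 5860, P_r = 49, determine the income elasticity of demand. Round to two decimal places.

0.73

Substituting, Q_x = 57 − 3.61(41.5) + 0.0366(5860) + 3.49(49) = 57 − 149.815 + 214.476 + 171.01 = 292.671.
∂Q_x/∂M = +0.0366, so E_I = 0.0366·(5860/292.671) ≈ 0.73.
E_I ∈ (0,1): normal good (necessity).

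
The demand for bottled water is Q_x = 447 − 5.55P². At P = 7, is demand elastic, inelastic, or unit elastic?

At P = 7, Q_x = 175.05.
dQ_x/dP = −2·5.55·P = −77.7.
Point elasticity E = (dQ_x/dP)·(P/Q_x) = -77.7 × 7/175.05 ≈ -3.107.
|E| ≈ 3.107 > 1, so demand is elastic.

elastic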